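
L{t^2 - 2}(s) 2/s^3 - 2/s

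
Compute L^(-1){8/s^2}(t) 8*t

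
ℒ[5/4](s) 5/(4*s)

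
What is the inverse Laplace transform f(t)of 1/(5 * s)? 1/5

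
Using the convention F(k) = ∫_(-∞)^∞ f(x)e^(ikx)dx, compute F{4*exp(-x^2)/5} 4*sqrt(pi)*exp(-k^2/4)/5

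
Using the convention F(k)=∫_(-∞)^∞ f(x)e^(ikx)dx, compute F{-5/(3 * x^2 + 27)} -5 * pi * exp(-3 * Abs(k))/9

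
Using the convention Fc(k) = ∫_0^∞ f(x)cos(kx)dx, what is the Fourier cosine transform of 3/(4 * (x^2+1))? 3 * pi * exp(-k)/8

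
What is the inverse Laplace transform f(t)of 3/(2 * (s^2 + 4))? 3 * sin(2 * t)/4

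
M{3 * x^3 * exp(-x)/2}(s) 3 * gamma(s+3)/2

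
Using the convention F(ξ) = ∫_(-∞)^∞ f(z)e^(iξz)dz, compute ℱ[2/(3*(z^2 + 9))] 2*pi*exp(-3*Abs(ξ))/9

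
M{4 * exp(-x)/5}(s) 4 * gamma(s)/5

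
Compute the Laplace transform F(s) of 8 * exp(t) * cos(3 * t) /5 8 * (s - 1) /(5 * ((s - 1) ^2 + 9) ) 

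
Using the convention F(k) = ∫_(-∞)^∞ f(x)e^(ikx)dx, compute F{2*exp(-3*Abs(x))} 12/(k^2 + 9)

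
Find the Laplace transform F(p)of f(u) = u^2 2/p^3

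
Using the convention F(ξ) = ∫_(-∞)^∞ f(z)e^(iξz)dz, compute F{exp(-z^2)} sqrt(pi) * exp(-ξ^2/4)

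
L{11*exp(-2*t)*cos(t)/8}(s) 11*(s + 2)/(8*((s + 2)^2 + 1))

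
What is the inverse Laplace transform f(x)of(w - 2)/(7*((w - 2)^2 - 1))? exp(2*x)*cosh(x)/7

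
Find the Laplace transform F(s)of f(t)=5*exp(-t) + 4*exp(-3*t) 4/(s + 3) + 5/(s + 1)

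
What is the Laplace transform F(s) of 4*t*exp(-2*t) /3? 4/(3*(s + 2) ^2) 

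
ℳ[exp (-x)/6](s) gamma (s)/6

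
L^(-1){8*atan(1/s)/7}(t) 8*sin(t)/(7*t)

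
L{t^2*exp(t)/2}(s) (s - 1)^(-3)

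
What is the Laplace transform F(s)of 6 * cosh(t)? 6 * s/(s^2 - 1)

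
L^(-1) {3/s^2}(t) 3 * t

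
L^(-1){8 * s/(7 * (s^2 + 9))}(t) 8 * cos(3 * t)/7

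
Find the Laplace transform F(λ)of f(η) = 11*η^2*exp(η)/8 11/(4*(λ - 1)^3)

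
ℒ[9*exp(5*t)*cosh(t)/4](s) 9*(s - 5)/(4*((s - 5)^2 - 1))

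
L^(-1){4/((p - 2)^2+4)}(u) 2*exp(2*u)*sin(2*u)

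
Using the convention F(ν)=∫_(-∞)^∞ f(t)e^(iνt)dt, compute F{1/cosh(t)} pi/cosh(pi * ν/2)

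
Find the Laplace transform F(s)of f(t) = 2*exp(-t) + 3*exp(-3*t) 3/(s + 3) + 2/(s + 1)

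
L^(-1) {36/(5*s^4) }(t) 6*t^3/5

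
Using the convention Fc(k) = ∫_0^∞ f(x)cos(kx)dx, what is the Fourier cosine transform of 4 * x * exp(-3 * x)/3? 4 * (9 - k^2)/(3 * (k^2 + 9)^2)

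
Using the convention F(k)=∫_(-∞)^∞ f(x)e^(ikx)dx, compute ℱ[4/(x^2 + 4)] 2*pi*exp(-2*Abs(k))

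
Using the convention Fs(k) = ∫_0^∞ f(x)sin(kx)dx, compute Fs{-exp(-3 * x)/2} -k/(2 * k^2 + 18)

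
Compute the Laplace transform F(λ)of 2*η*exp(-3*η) 2/(λ + 3)^2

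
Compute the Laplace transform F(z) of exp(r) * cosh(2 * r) (z - 1) /((z - 1) ^2 - 4) 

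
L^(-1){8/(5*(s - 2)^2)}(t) 8*t*exp(2*t)/5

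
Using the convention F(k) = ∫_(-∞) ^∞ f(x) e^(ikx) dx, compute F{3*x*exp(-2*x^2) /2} 3*sqrt(2)*I*sqrt(pi)*k*exp(-k^2/8) /16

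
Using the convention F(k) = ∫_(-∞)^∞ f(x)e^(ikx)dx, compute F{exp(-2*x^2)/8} sqrt(2)*sqrt(pi)*exp(-k^2/8)/16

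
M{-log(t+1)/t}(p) pi*csc(pi*p)/(p - 1)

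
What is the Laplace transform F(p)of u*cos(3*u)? (p^2 - 9)/(p^2 + 9)^2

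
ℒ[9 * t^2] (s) 18/s^3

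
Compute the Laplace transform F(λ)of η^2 2/λ^3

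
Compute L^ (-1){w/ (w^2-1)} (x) cosh (x)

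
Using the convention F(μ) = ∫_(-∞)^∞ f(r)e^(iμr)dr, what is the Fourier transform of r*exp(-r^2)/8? I*sqrt(pi)*μ*exp(-μ^2/4)/16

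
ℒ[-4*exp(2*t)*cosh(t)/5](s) 4*(2 - s)/(5*((s - 2)^2 - 1))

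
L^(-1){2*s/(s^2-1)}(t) 2*cosh(t)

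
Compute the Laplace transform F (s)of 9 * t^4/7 216/ (7 * s^5)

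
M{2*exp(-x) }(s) 2*gamma(s) 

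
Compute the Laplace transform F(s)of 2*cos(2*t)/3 2*s/(3*(s^2 + 4))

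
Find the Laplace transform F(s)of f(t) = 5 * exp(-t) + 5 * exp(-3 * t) 5/(s + 3) + 5/(s + 1)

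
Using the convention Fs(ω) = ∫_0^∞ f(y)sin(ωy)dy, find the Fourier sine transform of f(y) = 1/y pi/2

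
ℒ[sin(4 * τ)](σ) 4/(σ^2 + 16)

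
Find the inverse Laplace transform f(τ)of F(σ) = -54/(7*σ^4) -9*τ^3/7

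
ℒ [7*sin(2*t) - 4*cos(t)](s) 14/(s^2 + 4) - 4*s/(s^2 + 1)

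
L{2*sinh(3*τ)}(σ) 6/(σ^2 - 9)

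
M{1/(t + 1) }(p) pi*csc(pi*p) 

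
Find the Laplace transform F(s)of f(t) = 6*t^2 12/s^3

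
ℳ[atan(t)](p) -pi * sec(pi * p/2)/(2 * p)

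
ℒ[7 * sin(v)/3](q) 7/(3 * (q^2 + 1))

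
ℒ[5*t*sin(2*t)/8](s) 5*s/(2*(s^2+4)^2)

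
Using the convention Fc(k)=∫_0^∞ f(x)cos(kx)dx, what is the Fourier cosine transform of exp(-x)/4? 1/(4*(k^2 + 1))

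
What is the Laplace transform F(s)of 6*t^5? 720/s^6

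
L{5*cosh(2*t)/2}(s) 5*s/(2*(s^2 - 4))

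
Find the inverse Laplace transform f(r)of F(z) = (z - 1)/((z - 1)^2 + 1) exp(r)*cos(r)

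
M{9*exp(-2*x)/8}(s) 9*gamma(s)/(8*2^s)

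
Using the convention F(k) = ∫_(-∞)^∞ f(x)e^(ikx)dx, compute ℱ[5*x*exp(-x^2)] 5*I*sqrt(pi)*k*exp(-k^2/4)/2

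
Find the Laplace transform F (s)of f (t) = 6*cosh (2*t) 6*s/ (s^2-4)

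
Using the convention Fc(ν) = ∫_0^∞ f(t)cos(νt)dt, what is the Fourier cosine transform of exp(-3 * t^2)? sqrt(3) * sqrt(pi) * exp(-ν^2/12)/6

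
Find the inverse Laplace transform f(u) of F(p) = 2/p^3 u^2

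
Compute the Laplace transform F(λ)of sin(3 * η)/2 3/(2 * (λ^2+9))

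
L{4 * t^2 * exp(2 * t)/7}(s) 8/(7 * (s - 2)^3)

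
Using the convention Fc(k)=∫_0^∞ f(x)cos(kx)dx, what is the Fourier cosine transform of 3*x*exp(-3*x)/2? 3*(9 - k^2)/(2*(k^2 + 9)^2)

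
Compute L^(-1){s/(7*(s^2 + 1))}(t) cos(t)/7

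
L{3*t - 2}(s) 3/s^2 - 2/s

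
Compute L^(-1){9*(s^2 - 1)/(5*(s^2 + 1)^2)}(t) 9*t*cos(t)/5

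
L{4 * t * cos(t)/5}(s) 4 * (s^2 - 1)/(5 * (s^2 + 1)^2)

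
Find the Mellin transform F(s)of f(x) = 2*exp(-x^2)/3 gamma(s/2)/3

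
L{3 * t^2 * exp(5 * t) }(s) 6/(s - 5) ^3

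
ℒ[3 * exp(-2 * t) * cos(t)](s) 3 * (s + 2) /((s + 2) ^2 + 1) 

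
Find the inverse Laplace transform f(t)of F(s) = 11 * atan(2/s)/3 11 * sin(2 * t)/(3 * t)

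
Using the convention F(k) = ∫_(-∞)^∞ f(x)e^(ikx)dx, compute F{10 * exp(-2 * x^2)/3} 5 * sqrt(2) * sqrt(pi) * exp(-k^2/8)/3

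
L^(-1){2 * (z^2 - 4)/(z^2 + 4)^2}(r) 2 * r * cos(2 * r)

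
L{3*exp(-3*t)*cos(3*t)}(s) 3*(s + 3)/((s + 3)^2 + 9)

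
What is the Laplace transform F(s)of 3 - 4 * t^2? 3/s - 8/s^3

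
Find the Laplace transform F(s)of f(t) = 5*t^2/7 10/(7*s^3)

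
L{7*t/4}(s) 7/(4*s^2)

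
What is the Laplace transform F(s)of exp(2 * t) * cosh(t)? (s - 2)/((s - 2)^2 - 1)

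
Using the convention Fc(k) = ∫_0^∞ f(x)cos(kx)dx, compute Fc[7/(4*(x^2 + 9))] 7*pi*exp(-3*k)/24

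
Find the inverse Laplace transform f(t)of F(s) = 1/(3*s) 1/3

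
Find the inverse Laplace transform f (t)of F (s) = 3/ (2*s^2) 3*t/2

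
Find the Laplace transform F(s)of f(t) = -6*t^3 -36/s^4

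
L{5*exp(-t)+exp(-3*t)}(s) 5/(s+1)+1/(s+3)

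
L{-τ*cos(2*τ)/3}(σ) (4 - σ^2)/(3*(σ^2 + 4)^2)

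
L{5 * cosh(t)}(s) 5 * s/(s^2 - 1)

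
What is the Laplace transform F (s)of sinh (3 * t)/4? 3/ (4 * (s^2-9))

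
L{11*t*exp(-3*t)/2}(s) 11/(2*(s + 3)^2)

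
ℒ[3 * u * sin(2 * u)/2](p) 6 * p/(p^2 + 4)^2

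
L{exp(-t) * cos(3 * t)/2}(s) (s + 1)/(2 * ((s + 1)^2 + 9))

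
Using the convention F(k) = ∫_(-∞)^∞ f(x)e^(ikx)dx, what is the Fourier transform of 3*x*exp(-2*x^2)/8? 3*sqrt(2)*I*sqrt(pi)*k*exp(-k^2/8)/64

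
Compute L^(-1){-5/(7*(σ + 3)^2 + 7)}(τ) -5*exp(-3*τ)*sin(τ)/7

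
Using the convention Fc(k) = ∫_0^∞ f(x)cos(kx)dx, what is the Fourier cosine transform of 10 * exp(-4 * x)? 40/(k^2+16)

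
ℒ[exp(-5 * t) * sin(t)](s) 1/((s + 5)^2 + 1)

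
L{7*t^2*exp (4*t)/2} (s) 7/ (s - 4)^3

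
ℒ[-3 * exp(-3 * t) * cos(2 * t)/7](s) 3 * (-s - 3)/(7 * ((s + 3)^2 + 4))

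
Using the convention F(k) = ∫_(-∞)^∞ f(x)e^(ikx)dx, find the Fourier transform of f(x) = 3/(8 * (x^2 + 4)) 3 * pi * exp(-2 * Abs(k))/16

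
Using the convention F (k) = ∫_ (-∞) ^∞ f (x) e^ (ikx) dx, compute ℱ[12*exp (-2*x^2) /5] 6*sqrt (2)*sqrt (pi)*exp (-k^2/8) /5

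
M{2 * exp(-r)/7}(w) 2 * gamma(w)/7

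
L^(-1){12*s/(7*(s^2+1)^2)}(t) 6*t*sin(t)/7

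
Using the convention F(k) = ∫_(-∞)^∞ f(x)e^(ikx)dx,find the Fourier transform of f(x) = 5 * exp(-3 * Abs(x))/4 15/(2 * (k^2 + 9))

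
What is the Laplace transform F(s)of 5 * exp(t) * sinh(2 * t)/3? 10/(3 * ((s - 1)^2 - 4))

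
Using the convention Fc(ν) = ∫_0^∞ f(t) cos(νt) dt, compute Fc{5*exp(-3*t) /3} 5/(ν^2 + 9) 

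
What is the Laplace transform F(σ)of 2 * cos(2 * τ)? 2 * σ/(σ^2+4)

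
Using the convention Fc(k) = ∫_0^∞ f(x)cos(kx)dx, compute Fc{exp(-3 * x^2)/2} sqrt(3) * sqrt(pi) * exp(-k^2/12)/12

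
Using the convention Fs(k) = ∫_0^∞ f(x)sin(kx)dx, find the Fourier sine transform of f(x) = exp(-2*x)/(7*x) atan(k/2)/7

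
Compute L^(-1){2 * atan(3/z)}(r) 2 * sin(3 * r)/r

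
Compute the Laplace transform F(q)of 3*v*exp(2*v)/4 3/(4*(q - 2)^2)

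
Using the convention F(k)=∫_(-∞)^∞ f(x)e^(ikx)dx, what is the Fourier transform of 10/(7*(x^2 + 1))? 10*pi*exp(-Abs(k))/7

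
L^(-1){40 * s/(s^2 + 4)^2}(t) 10 * t * sin(2 * t)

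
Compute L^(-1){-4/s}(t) -4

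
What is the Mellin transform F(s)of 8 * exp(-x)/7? 8 * gamma(s)/7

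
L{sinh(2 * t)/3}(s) 2/(3 * (s^2 - 4))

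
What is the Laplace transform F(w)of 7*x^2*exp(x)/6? 7/(3*(w - 1)^3)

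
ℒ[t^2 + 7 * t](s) 7/s^2 + 2/s^3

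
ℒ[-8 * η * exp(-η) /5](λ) -8/(5 * (λ + 1) ^2) 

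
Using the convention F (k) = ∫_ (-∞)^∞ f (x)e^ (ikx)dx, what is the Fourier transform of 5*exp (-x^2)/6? 5*sqrt (pi)*exp (-k^2/4)/6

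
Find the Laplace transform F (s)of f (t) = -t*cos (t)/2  (1 - s^2)/ (2*(s^2 + 1)^2)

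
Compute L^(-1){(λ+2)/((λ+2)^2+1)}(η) exp(-2*η)*cos(η)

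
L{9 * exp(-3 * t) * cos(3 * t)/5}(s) 9 * (s+3)/(5 * ((s+3)^2+9))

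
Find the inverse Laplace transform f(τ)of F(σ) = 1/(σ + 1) exp(-τ)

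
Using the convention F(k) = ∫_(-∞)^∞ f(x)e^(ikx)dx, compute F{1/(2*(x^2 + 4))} pi*exp(-2*Abs(k))/4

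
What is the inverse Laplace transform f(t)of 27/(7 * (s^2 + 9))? 9 * sin(3 * t)/7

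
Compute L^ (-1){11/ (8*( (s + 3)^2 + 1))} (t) 11*exp (-3*t)*sin (t)/8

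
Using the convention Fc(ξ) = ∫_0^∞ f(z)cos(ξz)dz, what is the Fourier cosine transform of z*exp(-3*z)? (9 - ξ^2)/(ξ^2 + 9)^2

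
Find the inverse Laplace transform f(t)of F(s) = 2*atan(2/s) 2*sin(2*t)/t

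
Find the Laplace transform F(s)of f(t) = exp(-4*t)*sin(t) 1/((s + 4)^2 + 1)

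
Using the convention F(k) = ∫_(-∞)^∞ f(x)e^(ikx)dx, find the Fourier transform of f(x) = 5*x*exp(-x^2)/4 5*I*sqrt(pi)*k*exp(-k^2/4)/8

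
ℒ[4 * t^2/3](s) 8/(3 * s^3)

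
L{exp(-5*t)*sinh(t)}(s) 1/((s+5)^2-1)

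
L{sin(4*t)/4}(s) 1/(s^2 + 16)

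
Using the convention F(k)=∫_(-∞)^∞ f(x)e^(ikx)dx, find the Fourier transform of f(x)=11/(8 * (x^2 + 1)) 11 * pi * exp(-Abs(k))/8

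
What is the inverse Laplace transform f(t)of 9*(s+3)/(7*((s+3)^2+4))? 9*exp(-3*t)*cos(2*t)/7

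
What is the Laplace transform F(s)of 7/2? 7/(2 * s)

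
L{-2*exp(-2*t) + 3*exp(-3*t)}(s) 3/(s + 3) - 2/(s + 2)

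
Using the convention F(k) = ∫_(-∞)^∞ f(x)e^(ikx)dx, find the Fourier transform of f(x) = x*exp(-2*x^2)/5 sqrt(2)*I*sqrt(pi)*k*exp(-k^2/8)/40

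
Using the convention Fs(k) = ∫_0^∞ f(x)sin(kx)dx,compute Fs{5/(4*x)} 5*pi/8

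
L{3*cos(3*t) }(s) 3*s/(s^2 + 9) 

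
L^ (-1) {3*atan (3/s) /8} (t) 3*sin (3*t) / (8*t) 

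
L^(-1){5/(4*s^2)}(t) 5*t/4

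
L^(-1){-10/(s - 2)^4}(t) -5*t^3*exp(2*t)/3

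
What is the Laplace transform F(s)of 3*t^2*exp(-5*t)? 6/(s+5)^3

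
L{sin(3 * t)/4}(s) 3/(4 * (s^2 + 9))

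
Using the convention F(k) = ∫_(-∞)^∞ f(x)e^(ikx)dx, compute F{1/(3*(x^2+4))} pi*exp(-2*Abs(k))/6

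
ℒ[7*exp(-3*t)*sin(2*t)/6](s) 7/(3*((s + 3)^2 + 4))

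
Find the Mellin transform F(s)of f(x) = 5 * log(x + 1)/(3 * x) -5 * pi * csc(pi * s)/(3 * s - 3)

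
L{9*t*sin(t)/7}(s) 18*s/(7*(s^2 + 1)^2)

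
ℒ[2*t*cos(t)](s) 2*(s^2 - 1) /(s^2 + 1) ^2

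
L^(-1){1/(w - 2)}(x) exp(2*x)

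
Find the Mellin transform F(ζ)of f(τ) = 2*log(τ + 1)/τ -2*pi*csc(pi*ζ)/(ζ - 1)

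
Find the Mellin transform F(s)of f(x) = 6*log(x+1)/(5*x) -6*pi*csc(pi*s)/(5*s - 5)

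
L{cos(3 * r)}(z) z/(z^2 + 9)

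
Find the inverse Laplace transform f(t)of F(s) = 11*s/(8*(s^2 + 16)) 11*cos(4*t)/8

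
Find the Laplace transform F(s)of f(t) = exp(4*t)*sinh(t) 1/((s - 4)^2-1)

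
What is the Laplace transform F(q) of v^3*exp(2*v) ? 6/(q - 2) ^4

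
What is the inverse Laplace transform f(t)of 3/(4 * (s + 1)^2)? 3 * t * exp(-t)/4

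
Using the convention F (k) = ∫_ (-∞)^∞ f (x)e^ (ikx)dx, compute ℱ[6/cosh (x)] 6 * pi/cosh (pi * k/2)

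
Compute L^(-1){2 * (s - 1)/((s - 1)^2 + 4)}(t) 2 * exp(t) * cos(2 * t)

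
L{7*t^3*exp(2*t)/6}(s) 7/(s - 2)^4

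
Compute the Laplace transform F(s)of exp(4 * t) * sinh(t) 1/((s - 4)^2-1)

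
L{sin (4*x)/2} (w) 2/ (w^2+16)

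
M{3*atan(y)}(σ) -3*pi*sec(pi*σ/2)/(2*σ)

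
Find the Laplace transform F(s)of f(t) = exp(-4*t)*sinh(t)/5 1/(5*((s + 4)^2 - 1))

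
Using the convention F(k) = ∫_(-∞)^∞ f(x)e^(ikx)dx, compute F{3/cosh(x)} 3*pi/cosh(pi*k/2)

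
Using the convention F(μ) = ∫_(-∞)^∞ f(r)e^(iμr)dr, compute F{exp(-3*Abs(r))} 6/(μ^2+9)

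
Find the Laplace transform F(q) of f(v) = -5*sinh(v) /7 -5/(7*q^2 - 7) 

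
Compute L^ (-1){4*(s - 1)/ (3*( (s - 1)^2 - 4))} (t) 4*exp (t)*cosh (2*t)/3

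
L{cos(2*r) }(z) z/(z^2+4) 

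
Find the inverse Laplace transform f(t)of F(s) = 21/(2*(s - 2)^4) 7*t^3*exp(2*t)/4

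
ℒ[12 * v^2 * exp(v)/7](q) 24/(7 * (q - 1)^3)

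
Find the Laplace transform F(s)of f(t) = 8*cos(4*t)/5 8*s/(5*(s^2 + 16))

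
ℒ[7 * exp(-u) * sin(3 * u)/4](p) 21/(4 * ((p+1)^2+9))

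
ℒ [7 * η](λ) 7/λ^2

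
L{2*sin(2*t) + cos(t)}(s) s/(s^2 + 1) + 4/(s^2 + 4)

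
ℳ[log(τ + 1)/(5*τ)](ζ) -pi*csc(pi*ζ)/(5*ζ - 5)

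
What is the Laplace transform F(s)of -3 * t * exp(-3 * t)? -3/(s+3)^2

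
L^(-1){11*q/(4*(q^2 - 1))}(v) 11*cosh(v)/4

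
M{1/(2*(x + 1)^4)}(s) gamma(s)*gamma(4 - s)/12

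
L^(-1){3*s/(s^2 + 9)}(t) 3*cos(3*t)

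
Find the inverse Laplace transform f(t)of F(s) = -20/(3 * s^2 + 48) -5 * sin(4 * t)/3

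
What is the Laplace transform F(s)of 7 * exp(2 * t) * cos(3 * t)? 7 * (s - 2)/((s - 2)^2 + 9)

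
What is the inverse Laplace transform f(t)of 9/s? 9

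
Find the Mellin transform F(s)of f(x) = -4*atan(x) 2*pi*sec(pi*s/2)/s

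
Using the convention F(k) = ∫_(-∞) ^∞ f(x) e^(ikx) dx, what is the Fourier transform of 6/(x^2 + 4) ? 3*pi*exp(-2*Abs(k) ) 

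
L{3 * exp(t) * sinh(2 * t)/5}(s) 6/(5 * ((s - 1)^2 - 4))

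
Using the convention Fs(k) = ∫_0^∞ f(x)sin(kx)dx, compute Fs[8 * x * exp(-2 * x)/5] 32 * k/(5 * (k^2+4)^2)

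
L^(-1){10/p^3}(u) 5*u^2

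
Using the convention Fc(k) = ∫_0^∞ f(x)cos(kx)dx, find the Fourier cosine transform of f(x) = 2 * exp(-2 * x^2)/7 sqrt(2) * sqrt(pi) * exp(-k^2/8)/14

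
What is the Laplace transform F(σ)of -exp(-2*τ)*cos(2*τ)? (-σ - 2)/((σ + 2)^2 + 4)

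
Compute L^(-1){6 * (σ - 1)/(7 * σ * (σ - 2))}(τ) 6 * exp(τ) * cosh(τ)/7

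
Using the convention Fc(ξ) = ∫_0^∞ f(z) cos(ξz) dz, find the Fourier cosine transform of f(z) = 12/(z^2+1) 6 * pi * exp(-ξ) 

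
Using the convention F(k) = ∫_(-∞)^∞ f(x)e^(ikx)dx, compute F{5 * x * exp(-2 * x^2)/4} 5 * sqrt(2) * I * sqrt(pi) * k * exp(-k^2/8)/32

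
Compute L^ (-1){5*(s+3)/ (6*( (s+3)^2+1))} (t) 5*exp (-3*t)*cos (t)/6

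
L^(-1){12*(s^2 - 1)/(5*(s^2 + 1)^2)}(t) 12*t*cos(t)/5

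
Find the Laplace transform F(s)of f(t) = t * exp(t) (s - 1)^(-2)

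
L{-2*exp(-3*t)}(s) -2/(s + 3)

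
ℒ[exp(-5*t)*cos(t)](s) (s+5)/((s+5)^2+1)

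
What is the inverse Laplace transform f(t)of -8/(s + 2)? -8*exp(-2*t)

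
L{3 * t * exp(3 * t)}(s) 3/(s - 3)^2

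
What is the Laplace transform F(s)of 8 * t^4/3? 64/s^5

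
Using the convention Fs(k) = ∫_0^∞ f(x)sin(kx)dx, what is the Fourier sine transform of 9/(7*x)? 9*pi/14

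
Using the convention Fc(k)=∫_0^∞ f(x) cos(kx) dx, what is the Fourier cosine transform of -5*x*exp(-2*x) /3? 5*(k^2-4) /(3*(k^2 + 4) ^2) 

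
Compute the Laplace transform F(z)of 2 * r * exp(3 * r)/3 2/(3 * (z - 3)^2)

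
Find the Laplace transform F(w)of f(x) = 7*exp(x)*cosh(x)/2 7*(w - 1)/(2*w*(w - 2))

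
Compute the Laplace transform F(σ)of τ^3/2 3/σ^4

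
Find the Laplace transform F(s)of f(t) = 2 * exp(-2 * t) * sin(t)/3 2/(3 * ((s + 2)^2 + 1))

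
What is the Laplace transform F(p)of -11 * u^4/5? -264/(5 * p^5)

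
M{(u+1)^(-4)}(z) gamma(z) * gamma(4 - z)/6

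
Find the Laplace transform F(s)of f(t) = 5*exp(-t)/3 5/(3*(s + 1))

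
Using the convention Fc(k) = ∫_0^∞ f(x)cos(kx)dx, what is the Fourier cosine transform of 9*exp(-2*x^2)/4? 9*sqrt(2)*sqrt(pi)*exp(-k^2/8)/16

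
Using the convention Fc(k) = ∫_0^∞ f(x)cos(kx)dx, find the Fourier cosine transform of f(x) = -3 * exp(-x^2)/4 -3 * sqrt(pi) * exp(-k^2/4)/8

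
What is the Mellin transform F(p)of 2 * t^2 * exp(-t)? 2 * gamma(p+2)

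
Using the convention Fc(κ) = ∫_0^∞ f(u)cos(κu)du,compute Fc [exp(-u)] 1/(κ^2 + 1)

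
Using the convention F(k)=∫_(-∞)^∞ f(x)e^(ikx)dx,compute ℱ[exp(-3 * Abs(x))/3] 2/(k^2+9)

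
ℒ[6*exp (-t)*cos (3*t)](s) 6*(s + 1)/ ( (s + 1)^2 + 9)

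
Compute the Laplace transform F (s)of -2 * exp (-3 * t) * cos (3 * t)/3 2 * (-s - 3)/ (3 * ( (s + 3)^2 + 9))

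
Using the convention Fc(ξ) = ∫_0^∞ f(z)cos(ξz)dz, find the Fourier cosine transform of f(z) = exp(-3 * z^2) sqrt(3) * sqrt(pi) * exp(-ξ^2/12)/6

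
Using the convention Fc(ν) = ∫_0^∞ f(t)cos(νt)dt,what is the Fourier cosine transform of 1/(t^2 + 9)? pi*exp(-3*ν)/6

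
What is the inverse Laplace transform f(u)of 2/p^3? u^2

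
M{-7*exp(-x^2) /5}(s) -7*gamma(s/2) /10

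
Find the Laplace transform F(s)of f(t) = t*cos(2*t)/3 (s^2 - 4)/(3*(s^2 + 4)^2)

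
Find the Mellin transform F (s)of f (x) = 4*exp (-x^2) 2*gamma (s/2)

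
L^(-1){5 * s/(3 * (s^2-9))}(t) 5 * cosh(3 * t)/3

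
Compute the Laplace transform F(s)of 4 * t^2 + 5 8/s^3 + 5/s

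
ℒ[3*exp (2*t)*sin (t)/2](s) 3/ (2*( (s - 2)^2 + 1))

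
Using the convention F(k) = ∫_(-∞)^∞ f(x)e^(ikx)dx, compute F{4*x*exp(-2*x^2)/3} sqrt(2)*I*sqrt(pi)*k*exp(-k^2/8)/6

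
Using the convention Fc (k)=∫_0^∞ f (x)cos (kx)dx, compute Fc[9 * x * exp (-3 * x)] 9 * (9 - k^2)/ (k^2+9)^2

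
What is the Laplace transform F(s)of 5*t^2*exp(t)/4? 5/(2*(s - 1)^3)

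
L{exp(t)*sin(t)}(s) 1/((s - 1)^2 + 1)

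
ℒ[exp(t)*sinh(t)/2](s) 1/(2*s*(s - 2))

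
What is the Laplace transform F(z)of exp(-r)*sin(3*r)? 3/((z + 1)^2 + 9)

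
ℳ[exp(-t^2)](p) gamma(p/2)/2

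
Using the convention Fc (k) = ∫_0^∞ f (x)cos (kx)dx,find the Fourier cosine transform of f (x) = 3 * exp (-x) 3/ (k^2 + 1)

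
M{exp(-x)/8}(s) gamma(s)/8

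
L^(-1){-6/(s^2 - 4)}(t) -3 * sinh(2 * t)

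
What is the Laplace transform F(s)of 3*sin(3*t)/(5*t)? 3*atan(3/s)/5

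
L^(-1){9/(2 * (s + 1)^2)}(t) 9 * t * exp(-t)/2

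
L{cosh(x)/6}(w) w/(6*(w^2 - 1))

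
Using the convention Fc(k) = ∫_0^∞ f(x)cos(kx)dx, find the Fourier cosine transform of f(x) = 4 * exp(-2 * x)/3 8/(3 * (k^2 + 4))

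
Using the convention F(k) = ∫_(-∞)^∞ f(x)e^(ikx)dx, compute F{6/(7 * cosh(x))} 6 * pi/(7 * cosh(pi * k/2))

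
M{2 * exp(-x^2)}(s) gamma(s/2)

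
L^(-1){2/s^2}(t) 2*t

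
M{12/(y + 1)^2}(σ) -12*pi*(σ - 1)/sin(pi*σ)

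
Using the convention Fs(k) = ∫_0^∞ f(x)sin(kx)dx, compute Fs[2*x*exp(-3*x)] 12*k/(k^2+9)^2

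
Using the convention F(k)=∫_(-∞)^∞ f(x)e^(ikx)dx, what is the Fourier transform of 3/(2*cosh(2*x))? 3*pi/(4*cosh(pi*k/4))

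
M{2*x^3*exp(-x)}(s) 2*gamma(s+3)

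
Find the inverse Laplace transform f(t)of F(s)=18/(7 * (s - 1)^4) 3 * t^3 * exp(t)/7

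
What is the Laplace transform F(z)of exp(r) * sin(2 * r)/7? 2/(7 * ((z - 1)^2 + 4))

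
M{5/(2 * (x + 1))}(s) 5 * pi * csc(pi * s)/2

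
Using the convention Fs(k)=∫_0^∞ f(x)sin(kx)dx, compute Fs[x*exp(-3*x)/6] k/(k^2 + 9)^2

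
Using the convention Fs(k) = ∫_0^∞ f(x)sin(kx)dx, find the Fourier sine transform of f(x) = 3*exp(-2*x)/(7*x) 3*atan(k/2)/7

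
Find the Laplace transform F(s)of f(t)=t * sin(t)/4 s/(2 * (s^2 + 1)^2)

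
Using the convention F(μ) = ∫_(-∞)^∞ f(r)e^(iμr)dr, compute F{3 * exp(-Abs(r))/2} 3/(μ^2 + 1)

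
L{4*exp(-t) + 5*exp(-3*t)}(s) 5/(s + 3) + 4/(s + 1)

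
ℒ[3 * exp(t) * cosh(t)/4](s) 3 * (s - 1)/(4 * s * (s - 2))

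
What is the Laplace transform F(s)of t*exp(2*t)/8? 1/(8*(s - 2)^2)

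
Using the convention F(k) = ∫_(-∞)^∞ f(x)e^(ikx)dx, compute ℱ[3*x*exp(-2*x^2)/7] 3*sqrt(2)*I*sqrt(pi)*k*exp(-k^2/8)/56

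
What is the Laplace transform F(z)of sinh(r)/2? 1/(2 * (z^2 - 1))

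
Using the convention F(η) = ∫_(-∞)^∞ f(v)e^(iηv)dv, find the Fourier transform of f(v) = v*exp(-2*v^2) sqrt(2)*I*sqrt(pi)*η*exp(-η^2/8)/8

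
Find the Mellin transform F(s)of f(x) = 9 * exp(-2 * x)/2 9 * gamma(s)/(2 * 2^s)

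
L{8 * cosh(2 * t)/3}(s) 8 * s/(3 * (s^2 - 4))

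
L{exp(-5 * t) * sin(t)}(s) 1/((s + 5)^2 + 1)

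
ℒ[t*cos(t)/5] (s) (s^2 - 1)/(5*(s^2 + 1)^2)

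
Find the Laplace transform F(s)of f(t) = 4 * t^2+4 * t 8/s^3+4/s^2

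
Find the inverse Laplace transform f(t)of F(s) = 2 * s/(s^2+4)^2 t * sin(2 * t)/2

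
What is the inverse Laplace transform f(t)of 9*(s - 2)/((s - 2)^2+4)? 9*exp(2*t)*cos(2*t)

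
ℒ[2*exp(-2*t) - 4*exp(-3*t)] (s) 2/(s + 2) - 4/(s + 3)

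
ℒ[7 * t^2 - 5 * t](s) 14/s^3 - 5/s^2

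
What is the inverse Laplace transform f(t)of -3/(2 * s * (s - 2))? -3 * exp(t) * sinh(t)/2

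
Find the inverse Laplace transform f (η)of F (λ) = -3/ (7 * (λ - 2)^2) -3 * η * exp (2 * η)/7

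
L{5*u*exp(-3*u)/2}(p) 5/(2*(p + 3)^2)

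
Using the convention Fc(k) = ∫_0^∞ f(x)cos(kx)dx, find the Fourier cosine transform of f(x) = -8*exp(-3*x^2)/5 -4*sqrt(3)*sqrt(pi)*exp(-k^2/12)/15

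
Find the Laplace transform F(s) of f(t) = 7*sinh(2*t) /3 14/(3*(s^2 - 4) ) 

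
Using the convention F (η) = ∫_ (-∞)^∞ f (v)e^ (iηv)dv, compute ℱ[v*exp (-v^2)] I*sqrt (pi)*η*exp (-η^2/4)/2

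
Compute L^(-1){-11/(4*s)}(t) -11/4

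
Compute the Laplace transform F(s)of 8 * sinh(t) 8/(s^2-1)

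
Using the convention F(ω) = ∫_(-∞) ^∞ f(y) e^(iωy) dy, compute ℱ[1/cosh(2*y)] pi/(2*cosh(pi*ω/4) ) 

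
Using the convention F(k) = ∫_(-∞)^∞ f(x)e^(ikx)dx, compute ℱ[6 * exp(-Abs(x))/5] 12/(5 * (k^2 + 1))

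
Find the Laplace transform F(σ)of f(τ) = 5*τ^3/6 5/σ^4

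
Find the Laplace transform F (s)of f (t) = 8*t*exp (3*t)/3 8/ (3*(s - 3)^2)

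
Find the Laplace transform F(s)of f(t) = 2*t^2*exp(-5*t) 4/(s+5)^3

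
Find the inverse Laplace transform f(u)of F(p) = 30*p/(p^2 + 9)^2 5*u*sin(3*u)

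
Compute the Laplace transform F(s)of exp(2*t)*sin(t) 1/((s - 2)^2+1)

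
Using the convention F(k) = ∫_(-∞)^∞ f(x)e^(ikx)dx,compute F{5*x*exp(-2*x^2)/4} 5*sqrt(2)*I*sqrt(pi)*k*exp(-k^2/8)/32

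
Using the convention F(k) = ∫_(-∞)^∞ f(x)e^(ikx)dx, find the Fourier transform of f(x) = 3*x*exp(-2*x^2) 3*sqrt(2)*I*sqrt(pi)*k*exp(-k^2/8)/8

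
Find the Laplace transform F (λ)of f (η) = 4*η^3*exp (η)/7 24/ (7*(λ - 1)^4)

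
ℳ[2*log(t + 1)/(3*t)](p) -2*pi*csc(pi*p)/(3*p - 3)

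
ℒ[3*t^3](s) 18/s^4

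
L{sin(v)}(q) 1/(q^2+1)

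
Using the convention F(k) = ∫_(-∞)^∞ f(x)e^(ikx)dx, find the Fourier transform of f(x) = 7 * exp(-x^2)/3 7 * sqrt(pi) * exp(-k^2/4)/3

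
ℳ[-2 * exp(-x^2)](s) -gamma(s/2) 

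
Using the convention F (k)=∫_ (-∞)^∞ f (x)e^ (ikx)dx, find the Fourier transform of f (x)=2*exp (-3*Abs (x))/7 12/ (7*(k^2 + 9))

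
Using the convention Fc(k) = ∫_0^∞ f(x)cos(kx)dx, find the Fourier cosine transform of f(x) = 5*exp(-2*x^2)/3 5*sqrt(2)*sqrt(pi)*exp(-k^2/8)/12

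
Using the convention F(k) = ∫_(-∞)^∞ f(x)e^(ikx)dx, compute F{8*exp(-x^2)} 8*sqrt(pi)*exp(-k^2/4)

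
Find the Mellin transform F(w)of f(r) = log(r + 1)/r -pi * csc(pi * w)/(w - 1)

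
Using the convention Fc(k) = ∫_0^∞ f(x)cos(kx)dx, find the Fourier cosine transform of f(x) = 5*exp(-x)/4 5/(4*(k^2+1))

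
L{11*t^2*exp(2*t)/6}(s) 11/(3*(s - 2)^3)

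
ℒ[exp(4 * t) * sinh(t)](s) 1/((s - 4)^2 - 1)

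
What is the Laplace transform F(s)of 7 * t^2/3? 14/(3 * s^3)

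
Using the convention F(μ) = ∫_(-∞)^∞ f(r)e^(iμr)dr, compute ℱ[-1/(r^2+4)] -pi*exp(-2*Abs(μ))/2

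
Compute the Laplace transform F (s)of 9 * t 9/s^2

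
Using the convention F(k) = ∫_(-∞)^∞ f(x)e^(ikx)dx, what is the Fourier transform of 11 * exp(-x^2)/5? 11 * sqrt(pi) * exp(-k^2/4)/5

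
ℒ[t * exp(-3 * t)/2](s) 1/(2 * (s + 3)^2)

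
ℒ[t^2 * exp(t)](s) 2/(s - 1)^3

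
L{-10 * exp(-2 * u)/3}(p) -10/(3 * p + 6)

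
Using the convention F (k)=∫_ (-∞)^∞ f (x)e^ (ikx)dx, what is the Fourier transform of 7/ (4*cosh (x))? 7*pi/ (4*cosh (pi*k/2))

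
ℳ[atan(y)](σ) -pi * sec(pi * σ/2)/(2 * σ)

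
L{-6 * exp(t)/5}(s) -6/(5 * s - 5)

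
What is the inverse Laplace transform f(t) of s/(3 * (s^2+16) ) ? cos(4 * t) /3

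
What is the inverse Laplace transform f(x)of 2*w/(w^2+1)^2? x*sin(x)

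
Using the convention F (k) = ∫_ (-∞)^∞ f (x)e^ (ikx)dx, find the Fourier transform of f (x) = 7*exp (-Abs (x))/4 7/ (2*(k^2 + 1))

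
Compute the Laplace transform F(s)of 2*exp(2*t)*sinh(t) 2/((s - 2)^2 - 1)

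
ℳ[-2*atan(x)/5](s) pi*sec(pi*s/2)/(5*s)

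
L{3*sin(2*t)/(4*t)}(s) 3*atan(2/s)/4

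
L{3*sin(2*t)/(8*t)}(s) 3*atan(2/s)/8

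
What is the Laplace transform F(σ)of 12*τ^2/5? 24/(5*σ^3)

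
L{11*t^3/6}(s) 11/s^4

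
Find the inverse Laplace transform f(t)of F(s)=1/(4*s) 1/4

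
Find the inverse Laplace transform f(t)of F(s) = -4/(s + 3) -4 * exp(-3 * t)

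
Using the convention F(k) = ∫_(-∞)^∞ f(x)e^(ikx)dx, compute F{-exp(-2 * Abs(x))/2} -2/(k^2 + 4)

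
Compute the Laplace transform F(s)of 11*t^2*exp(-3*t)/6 11/(3*(s + 3)^3)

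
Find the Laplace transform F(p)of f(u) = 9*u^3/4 27/(2*p^4)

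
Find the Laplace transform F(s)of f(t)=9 9/s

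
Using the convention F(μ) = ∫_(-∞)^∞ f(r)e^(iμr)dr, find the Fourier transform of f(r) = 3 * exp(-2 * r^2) 3 * sqrt(2) * sqrt(pi) * exp(-μ^2/8)/2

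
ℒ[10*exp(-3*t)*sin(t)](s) 10/((s + 3)^2 + 1)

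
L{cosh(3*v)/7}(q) q/(7*(q^2 - 9))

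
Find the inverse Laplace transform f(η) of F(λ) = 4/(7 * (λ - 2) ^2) 4 * η * exp(2 * η) /7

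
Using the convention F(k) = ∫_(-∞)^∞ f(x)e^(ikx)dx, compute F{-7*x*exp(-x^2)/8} -7*I*sqrt(pi)*k*exp(-k^2/4)/16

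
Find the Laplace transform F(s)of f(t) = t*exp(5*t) (s - 5)^(-2)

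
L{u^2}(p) 2/p^3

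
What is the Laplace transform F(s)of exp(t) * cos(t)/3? (s - 1)/(3 * ((s - 1)^2 + 1))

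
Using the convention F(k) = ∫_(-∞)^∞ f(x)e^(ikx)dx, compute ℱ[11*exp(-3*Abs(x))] 66/(k^2 + 9)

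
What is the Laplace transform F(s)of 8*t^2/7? 16/(7*s^3)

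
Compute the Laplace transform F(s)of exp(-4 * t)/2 1/(2 * (s + 4))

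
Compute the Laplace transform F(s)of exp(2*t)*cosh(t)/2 (s - 2)/(2*((s - 2)^2 - 1))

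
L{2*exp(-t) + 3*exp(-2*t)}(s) 3/(s + 2) + 2/(s + 1)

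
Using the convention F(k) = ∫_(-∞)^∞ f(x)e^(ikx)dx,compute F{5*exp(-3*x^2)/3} 5*sqrt(3)*sqrt(pi)*exp(-k^2/12)/9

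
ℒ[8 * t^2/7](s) 16/(7 * s^3)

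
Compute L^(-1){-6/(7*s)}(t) -6/7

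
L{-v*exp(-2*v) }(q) -1/(q+2) ^2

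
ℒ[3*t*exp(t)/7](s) 3/(7*(s - 1)^2)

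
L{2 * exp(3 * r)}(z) 2/(z - 3)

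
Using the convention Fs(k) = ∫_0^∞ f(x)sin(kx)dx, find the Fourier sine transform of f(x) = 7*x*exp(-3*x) 42*k/(k^2 + 9)^2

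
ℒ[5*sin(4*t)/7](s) 20/(7*(s^2 + 16))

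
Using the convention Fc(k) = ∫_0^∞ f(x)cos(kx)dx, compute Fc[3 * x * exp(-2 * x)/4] 3 * (4 - k^2)/(4 * (k^2+4)^2)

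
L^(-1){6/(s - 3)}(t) 6*exp(3*t)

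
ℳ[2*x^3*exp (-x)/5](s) 2*gamma (s + 3)/5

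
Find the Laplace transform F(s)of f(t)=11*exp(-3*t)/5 11/(5*(s + 3))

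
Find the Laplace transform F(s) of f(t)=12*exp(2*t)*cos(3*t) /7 12*(s - 2) /(7*((s - 2) ^2 + 9) ) 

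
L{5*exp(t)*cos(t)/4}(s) 5*(s - 1)/(4*((s - 1)^2 + 1))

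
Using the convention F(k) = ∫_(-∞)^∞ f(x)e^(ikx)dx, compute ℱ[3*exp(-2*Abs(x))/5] 12/(5*(k^2 + 4))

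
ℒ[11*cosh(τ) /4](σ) 11*σ/(4*(σ^2 - 1) ) 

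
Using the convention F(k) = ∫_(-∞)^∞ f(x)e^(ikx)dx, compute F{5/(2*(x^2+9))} 5*pi*exp(-3*Abs(k))/6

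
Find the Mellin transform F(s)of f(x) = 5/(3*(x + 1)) 5*pi*csc(pi*s)/3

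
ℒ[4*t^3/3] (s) 8/s^4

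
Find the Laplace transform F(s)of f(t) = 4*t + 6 6/s + 4/s^2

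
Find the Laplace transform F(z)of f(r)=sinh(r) 1/(z^2 - 1)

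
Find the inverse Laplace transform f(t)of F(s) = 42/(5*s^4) 7*t^3/5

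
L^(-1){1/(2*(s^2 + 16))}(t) sin(4*t)/8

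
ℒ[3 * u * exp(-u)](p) 3/(p+1)^2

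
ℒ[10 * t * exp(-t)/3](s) 10/(3 * (s + 1)^2)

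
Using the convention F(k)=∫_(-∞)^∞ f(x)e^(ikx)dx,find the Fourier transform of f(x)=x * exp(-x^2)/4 I * sqrt(pi) * k * exp(-k^2/4)/8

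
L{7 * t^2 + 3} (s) 14/s^3 + 3/s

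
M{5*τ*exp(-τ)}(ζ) 5*gamma(ζ+1)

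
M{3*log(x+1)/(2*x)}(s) -3*pi*csc(pi*s)/(2*s - 2)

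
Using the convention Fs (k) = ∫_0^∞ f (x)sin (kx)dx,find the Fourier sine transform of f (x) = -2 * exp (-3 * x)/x -2 * atan (k/3)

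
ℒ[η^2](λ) 2/λ^3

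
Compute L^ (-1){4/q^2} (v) 4*v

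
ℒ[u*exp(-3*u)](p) (p+3)^(-2)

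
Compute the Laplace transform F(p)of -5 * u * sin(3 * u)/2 -15 * p/(p^2+9)^2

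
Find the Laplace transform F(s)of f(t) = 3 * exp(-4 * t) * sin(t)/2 3/(2 * ((s + 4)^2 + 1))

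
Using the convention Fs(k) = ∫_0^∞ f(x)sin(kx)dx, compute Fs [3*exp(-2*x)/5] 3*k/(5*(k^2+4))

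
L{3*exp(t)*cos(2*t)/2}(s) 3*(s - 1)/(2*((s - 1)^2 + 4))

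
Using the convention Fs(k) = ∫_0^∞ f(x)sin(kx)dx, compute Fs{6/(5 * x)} 3 * pi/5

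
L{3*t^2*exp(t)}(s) 6/(s - 1)^3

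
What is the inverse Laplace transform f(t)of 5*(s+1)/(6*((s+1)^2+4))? 5*exp(-t)*cos(2*t)/6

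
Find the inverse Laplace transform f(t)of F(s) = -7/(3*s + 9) -7*exp(-3*t)/3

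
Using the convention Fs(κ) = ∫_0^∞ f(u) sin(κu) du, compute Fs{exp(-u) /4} κ/(4*(κ^2 + 1) ) 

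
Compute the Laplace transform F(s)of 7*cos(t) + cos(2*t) 7*s/(s^2 + 1) + s/(s^2 + 4)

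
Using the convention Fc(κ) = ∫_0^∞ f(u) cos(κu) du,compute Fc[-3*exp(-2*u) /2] -3/(κ^2 + 4) 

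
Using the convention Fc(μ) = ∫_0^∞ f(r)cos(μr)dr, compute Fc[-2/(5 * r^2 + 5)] -pi * exp(-μ)/5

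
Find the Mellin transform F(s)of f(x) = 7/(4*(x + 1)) 7*pi*csc(pi*s)/4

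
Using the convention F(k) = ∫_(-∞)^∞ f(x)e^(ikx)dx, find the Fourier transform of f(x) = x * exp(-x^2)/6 I * sqrt(pi) * k * exp(-k^2/4)/12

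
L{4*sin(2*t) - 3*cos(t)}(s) 8/(s^2 + 4) - 3*s/(s^2 + 1)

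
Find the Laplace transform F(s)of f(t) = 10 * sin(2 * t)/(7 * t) 10 * atan(2/s)/7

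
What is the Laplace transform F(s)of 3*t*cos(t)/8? 3*(s^2-1)/(8*(s^2 + 1)^2)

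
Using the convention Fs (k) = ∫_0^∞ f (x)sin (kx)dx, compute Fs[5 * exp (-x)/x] 5 * atan (k)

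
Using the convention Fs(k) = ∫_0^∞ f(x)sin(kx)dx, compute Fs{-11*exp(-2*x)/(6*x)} -11*atan(k/2)/6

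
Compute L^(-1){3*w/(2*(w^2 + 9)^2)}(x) x*sin(3*x)/4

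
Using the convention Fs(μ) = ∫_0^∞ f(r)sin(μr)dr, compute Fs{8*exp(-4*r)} 8*μ/(μ^2 + 16)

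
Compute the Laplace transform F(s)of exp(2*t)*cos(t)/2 (s - 2)/(2*((s - 2)^2 + 1))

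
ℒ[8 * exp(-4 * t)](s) 8/(s + 4)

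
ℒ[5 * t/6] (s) 5/ (6 * s^2)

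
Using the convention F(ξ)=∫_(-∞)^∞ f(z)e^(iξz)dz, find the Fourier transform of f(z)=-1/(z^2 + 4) -pi * exp(-2 * Abs(ξ))/2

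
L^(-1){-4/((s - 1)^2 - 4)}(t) -2 * exp(t) * sinh(2 * t)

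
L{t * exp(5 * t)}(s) (s - 5)^(-2)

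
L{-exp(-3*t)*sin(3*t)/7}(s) -3/(7*(s+3)^2+63)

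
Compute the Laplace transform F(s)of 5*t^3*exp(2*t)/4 15/(2*(s - 2)^4)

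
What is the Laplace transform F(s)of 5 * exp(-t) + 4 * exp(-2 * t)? 5/(s + 1) + 4/(s + 2)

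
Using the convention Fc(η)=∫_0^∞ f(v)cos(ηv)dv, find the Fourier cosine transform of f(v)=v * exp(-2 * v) (4 - η^2)/(η^2 + 4)^2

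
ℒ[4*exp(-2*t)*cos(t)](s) 4*(s + 2)/((s + 2)^2 + 1)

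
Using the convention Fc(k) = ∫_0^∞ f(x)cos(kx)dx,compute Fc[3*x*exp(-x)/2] 3*(1 - k^2)/(2*(k^2 + 1)^2)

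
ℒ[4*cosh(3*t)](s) 4*s/(s^2 - 9)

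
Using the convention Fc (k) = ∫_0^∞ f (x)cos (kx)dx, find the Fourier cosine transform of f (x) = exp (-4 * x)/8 1/ (2 * (k^2 + 16))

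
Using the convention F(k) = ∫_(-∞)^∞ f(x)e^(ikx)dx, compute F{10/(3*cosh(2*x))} 5*pi/(3*cosh(pi*k/4))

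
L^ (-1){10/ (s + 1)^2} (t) 10 * t * exp (-t)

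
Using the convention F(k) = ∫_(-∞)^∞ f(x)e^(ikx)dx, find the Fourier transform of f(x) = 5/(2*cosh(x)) 5*pi/(2*cosh(pi*k/2))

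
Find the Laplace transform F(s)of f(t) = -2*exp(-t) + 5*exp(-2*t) 5/(s + 2) - 2/(s + 1)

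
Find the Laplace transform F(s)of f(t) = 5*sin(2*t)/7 10/(7*(s^2 + 4))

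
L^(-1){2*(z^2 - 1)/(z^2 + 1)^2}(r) 2*r*cos(r)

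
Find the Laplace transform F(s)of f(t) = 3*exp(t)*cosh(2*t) 3*(s - 1)/((s - 1)^2 - 4)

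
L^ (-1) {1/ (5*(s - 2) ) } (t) exp (2*t) /5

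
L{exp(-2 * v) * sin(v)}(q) 1/((q + 2)^2 + 1)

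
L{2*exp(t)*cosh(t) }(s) 2*(s - 1) /(s*(s - 2) ) 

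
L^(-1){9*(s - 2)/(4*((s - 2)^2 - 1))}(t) 9*exp(2*t)*cosh(t)/4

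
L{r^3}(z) 6/z^4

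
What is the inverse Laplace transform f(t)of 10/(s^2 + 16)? 5*sin(4*t)/2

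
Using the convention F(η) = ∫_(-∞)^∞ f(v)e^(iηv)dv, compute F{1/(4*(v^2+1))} pi*exp(-Abs(η))/4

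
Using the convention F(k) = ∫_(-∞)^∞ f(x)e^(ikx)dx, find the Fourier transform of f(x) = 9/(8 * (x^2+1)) 9 * pi * exp(-Abs(k))/8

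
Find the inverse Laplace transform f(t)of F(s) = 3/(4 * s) 3/4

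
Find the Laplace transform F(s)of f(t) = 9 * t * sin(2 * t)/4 9 * s/(s^2 + 4)^2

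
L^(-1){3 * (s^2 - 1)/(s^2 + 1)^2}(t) 3 * t * cos(t)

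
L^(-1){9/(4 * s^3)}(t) 9 * t^2/8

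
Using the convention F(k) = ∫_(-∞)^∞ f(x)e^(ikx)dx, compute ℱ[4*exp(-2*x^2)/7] 2*sqrt(2)*sqrt(pi)*exp(-k^2/8)/7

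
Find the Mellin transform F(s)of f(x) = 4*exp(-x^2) 2*gamma(s/2)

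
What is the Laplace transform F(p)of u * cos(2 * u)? (p^2 - 4)/(p^2+4)^2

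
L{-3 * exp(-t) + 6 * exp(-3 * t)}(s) 6/(s + 3) - 3/(s + 1)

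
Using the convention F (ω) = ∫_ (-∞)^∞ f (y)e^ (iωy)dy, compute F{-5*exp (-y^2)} -5*sqrt (pi)*exp (-ω^2/4)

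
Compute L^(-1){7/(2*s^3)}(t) 7*t^2/4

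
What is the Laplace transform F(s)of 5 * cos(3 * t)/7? 5 * s/(7 * (s^2+9))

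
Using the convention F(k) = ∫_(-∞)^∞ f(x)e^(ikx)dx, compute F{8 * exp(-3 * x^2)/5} 8 * sqrt(3) * sqrt(pi) * exp(-k^2/12)/15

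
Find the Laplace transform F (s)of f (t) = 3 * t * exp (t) 3/ (s - 1)^2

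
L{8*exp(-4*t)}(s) 8/(s + 4)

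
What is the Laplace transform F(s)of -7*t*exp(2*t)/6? -7/(6*(s - 2)^2)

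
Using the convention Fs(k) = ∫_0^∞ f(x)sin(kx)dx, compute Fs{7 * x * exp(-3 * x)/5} 42 * k/(5 * (k^2 + 9)^2)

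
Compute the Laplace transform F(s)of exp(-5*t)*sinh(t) 1/((s + 5)^2 - 1)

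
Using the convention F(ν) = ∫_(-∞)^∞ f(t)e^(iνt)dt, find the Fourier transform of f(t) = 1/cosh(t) pi/cosh(pi*ν/2)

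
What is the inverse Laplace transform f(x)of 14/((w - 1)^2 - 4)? 7 * exp(x) * sinh(2 * x)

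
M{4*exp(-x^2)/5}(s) 2*gamma(s/2)/5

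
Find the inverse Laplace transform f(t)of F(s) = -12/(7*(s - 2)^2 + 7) -12*exp(2*t)*sin(t)/7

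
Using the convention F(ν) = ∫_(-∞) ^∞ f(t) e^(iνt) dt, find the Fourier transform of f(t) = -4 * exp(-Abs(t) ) -8/(ν^2 + 1) 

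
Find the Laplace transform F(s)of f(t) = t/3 1/(3 * s^2)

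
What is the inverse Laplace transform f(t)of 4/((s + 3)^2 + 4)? 2*exp(-3*t)*sin(2*t)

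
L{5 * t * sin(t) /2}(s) 5 * s/(s^2 + 1) ^2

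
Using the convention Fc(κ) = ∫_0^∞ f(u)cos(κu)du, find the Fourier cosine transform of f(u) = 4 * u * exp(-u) 4 * (1 - κ^2)/(κ^2 + 1)^2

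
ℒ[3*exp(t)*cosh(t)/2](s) 3*(s - 1)/(2*s*(s - 2))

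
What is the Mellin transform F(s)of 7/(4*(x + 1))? 7*pi*csc(pi*s)/4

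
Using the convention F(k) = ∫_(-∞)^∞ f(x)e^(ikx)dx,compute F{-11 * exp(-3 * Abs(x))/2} -33/(k^2 + 9)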